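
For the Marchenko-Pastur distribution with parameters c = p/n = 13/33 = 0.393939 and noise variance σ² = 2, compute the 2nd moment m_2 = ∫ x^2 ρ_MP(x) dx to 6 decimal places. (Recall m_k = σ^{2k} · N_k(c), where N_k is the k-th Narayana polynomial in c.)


E[X²] = σ⁴ (1 + c) (second MP moment). With σ² = 2 (so σ⁴ = 4) and c = 13/33 = 0.393939: E[X²] = 4 · (1 + 0.393939) = 4 · 1.393939.

So E[X^2] = 5.575758.


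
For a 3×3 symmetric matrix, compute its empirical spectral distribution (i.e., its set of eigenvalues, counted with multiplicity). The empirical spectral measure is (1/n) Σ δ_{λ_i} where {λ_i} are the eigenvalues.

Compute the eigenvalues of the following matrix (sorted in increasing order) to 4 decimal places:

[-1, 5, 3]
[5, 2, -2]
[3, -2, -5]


Since M is real symmetric, all three eigenvalues are real; they are the roots of det(λI − M) = λ³ − (tr M) λ² + s λ − det M, where s is the sum of the principal 2×2 minors.
tr M = -1 + 2 + (-5) = -4.
s = ((-1)·2 − 5²) + ((-1)·(-5) − 3²) + (2·(-5) − (-2)²) = -27 + (-4) + (-14) = -45.
det M (expand along row 1) = (-1)·(-14) − 5·(-19) + 3·(-16) = 61.
Characteristic polynomial: λ³ + 4λ² − 45λ − 61 = 0.
Substitute λ = y + (tr M)/3 = y − 1.333333 to remove the quadratic term: y³ + p·y + q = 0 with p = s − (tr M)²/3 = -50.333333 and q = −2(tr M)³/27 + (tr M)·s/3 − det M = 3.740741.
Three real roots ⇒ use the trigonometric (Viète) form: r = 2√(−p/3) = 8.192137, φ = arccos(3q/(p·r)) = arccos(-0.027216) = 1.598016 rad.
y_k = r·cos(φ/3 − 2πk/3) for k = 0, 1, 2 gives y = 7.057143, 0.074328, -7.131471.
λ_k = y_k − 1.333333 gives λ = 5.7238, -1.2590, -8.4648 (check: the sum is -4.0000 = tr M).

Eigenvalues sorted in increasing order: [-8.4648, -1.2590, 5.7238].


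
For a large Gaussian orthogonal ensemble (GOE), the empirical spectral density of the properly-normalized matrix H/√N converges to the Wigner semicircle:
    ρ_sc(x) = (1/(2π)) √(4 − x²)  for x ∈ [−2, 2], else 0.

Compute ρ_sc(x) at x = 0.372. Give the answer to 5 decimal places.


ρ_sc(x) = (1/(2π)) √(4 − x²). With x = 0.372:
  4 − x² = 4 − (0.372)² = 4 − 0.138384 = 3.861616.
  √(4 − x²) = 1.965099.
  1/(2π) = 0.159155.
  ρ_sc(0.372) = 0.159155 · 1.965099 = 0.312755.

Rounded to 5 decimal places: ρ_sc(0.372) ≈ 0.31276.


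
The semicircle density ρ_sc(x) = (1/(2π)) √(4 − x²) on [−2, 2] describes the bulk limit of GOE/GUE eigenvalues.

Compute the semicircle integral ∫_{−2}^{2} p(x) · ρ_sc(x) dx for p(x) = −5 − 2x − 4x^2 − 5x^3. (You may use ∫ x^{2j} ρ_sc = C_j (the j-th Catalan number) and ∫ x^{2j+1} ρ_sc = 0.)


Write p(x) = Σ a_i x^i, split into monomials and integrate each against ρ_sc separately.
Using ∫ x^{2j} ρ_sc = C_j = (1/(j+1)) C(2j, j) (Catalan numbers) and ∫ x^{2j+1} ρ_sc = 0 (odd monomials vanish by symmetry):
  i = 0 (even): a_0 · C_{0} = -5 · 1 = -5
  i = 1 (odd): ∫ x^1 ρ_sc = 0 (vanishes)
  i = 2 (even): a_2 · C_{1} = -4 · 1 = -4
  i = 3 (odd): ∫ x^3 ρ_sc = 0 (vanishes)

Summing the contributions: ∫_{−2}^{2} p(x) ρ_sc(x) dx = (-5) + (-4) = -9.


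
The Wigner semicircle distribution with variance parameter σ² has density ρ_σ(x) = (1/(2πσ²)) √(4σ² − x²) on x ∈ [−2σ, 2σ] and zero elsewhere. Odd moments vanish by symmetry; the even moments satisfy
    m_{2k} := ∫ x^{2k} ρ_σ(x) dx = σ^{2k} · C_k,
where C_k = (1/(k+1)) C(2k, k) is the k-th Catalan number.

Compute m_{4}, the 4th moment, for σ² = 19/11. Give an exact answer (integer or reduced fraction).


By the scaled semicircle moment identity, m_{2k} = σ^{2k} · C_k with k = 2.
C_2 = (1/(k+1)) · C(2k, k) = (1/3) · C(4, 2) = (1/3) · 6 = 2.
σ^{2k} = (σ²)^k = (19/11)^2 = 361/121.

Therefore m_{4} = σ^{4} · C_2 = (361/121) · 2 = 722/121.


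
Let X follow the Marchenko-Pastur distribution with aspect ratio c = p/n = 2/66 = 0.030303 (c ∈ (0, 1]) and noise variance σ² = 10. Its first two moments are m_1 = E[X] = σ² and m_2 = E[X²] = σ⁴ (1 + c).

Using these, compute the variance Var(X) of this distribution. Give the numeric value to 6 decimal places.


m_1 = E[X] = σ² = 10, so m_1² = 100.
m_2 = E[X²] = σ⁴ (1 + c) = 100 · (1 + 0.030303) = 100 · 1.030303 = 103.030303.
(Note m_2 − m_1² simplifies to c · σ⁴ = 0.030303 · 100.)

Var(X) = m_2 − m_1² = 103.030303 − 100 = 3.030303.


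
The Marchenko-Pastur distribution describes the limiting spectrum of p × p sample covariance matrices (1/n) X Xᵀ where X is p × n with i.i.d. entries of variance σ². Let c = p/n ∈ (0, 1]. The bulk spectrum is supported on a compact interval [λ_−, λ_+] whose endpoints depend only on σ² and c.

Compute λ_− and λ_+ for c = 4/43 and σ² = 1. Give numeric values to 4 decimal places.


c = 4/43 = 0.093023; √c = 0.304997.
λ_− = σ² (1 − √c)² = 1 · (1 − 0.304997)² = 1 · (0.695003)² = 0.483029.
λ_+ = σ² (1 + √c)² = 1 · (1 + 0.304997)² = 1 · (1.304997)² = 1.703018.

Rounded to 4 decimal places: λ_− ≈ 0.4830, λ_+ ≈ 1.7030.


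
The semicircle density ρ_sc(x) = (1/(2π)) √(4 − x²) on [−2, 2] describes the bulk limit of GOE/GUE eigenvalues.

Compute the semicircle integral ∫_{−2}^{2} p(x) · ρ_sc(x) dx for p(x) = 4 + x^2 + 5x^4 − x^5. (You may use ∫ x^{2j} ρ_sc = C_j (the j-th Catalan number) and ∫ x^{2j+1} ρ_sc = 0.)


Write p(x) = Σ a_i x^i, split into monomials and integrate each against ρ_sc separately.
Using ∫ x^{2j} ρ_sc = C_j = (1/(j+1)) C(2j, j) (Catalan numbers) and ∫ x^{2j+1} ρ_sc = 0 (odd monomials vanish by symmetry):
  i = 0 (even): a_0 · C_{0} = 4 · 1 = 4
  i = 2 (even): a_2 · C_{1} = 1 · 1 = 1
  i = 4 (even): a_4 · C_{2} = 5 · 2 = 10
  i = 5 (odd): ∫ x^5 ρ_sc = 0 (vanishes)

Summing the contributions: ∫_{−2}^{2} p(x) ρ_sc(x) dx = 4 + 1 + 10 = 15.


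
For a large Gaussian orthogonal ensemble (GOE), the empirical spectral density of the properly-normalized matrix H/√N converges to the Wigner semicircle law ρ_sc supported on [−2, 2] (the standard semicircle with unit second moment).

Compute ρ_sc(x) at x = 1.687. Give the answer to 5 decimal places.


ρ_sc(x) = (1/(2π)) √(4 − x²). With x = 1.687:
  4 − x² = 4 − (1.687)² = 4 − 2.845969 = 1.154031.
  √(4 − x²) = 1.074258.
  1/(2π) = 0.159155.
  ρ_sc(1.687) = 0.159155 · 1.074258 = 0.170974.

Rounded to 5 decimal places: ρ_sc(1.687) ≈ 0.17097.


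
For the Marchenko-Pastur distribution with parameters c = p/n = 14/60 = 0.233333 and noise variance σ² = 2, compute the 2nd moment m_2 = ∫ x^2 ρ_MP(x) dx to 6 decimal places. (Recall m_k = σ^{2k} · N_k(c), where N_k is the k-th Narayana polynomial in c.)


E[X²] = σ⁴ (1 + c) (second MP moment). With σ² = 2 (so σ⁴ = 4) and c = 14/60 = 0.233333: E[X²] = 4 · (1 + 0.233333) = 4 · 1.233333.

So E[X^2] = 4.933333.


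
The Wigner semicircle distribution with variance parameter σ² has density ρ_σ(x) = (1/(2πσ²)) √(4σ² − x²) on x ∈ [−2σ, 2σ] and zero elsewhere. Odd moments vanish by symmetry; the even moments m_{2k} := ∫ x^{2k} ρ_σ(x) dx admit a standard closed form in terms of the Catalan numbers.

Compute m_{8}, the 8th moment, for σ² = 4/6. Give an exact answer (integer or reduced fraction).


By the scaled semicircle moment identity, m_{2k} = σ^{2k} · C_k with k = 4.
C_4 = (1/(k+1)) · C(2k, k) = (1/5) · C(8, 4) = (1/5) · 70 = 14.
σ^{2k} = (σ²)^k = (4/6)^4 = 16/81.

Therefore m_{8} = σ^{8} · C_4 = (16/81) · 14 = 224/81.


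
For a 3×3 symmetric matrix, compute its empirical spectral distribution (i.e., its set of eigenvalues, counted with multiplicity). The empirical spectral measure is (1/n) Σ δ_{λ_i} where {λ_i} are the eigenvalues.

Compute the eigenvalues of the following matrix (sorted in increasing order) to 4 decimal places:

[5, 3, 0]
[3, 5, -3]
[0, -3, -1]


Since M is real symmetric, all three eigenvalues are real; they are the roots of det(λI − M) = λ³ − (tr M) λ² + s λ − det M, where s is the sum of the principal 2×2 minors.
tr M = 5 + 5 + (-1) = 9.
s = (5·5 − 3²) + (5·(-1) − 0²) + (5·(-1) − (-3)²) = 16 + (-5) + (-14) = -3.
det M (expand along row 1) = 5·(-14) − 3·(-3) + 0·(-9) = -61.
Characteristic polynomial: λ³ − 9λ² − 3λ + 61 = 0.
Substitute λ = y + (tr M)/3 = y + 3.000000 to remove the quadratic term: y³ + p·y + q = 0 with p = s − (tr M)²/3 = -30.000000 and q = −2(tr M)³/27 + (tr M)·s/3 − det M = -2.000000.
Three real roots ⇒ use the trigonometric (Viète) form: r = 2√(−p/3) = 6.324555, φ = arccos(3q/(p·r)) = arccos(0.031623) = 1.539168 rad.
y_k = r·cos(φ/3 − 2πk/3) for k = 0, 1, 2 gives y = 5.510259, -0.066677, -5.443583.
λ_k = y_k + 3.000000 gives λ = 8.5103, 2.9333, -2.4436 (check: the sum is 9.0000 = tr M).

Eigenvalues sorted in increasing order: [-2.4436, 2.9333, 8.5103].


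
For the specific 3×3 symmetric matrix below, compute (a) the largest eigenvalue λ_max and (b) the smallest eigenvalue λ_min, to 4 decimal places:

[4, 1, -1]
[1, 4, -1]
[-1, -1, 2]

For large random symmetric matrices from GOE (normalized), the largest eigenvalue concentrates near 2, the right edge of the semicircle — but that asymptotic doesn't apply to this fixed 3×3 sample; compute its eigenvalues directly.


Since M is real symmetric, all three eigenvalues are real; they are the roots of det(λI − M) = λ³ − (tr M) λ² + s λ − det M, where s is the sum of the principal 2×2 minors.
tr M = 4 + 4 + 2 = 10.
s = (4·4 − 1²) + (4·2 − (-1)²) + (4·2 − (-1)²) = 15 + 7 + 7 = 29.
det M (expand along row 1) = 4·7 − 1·1 + (-1)·3 = 24.
Characteristic polynomial: λ³ − 10λ² + 29λ − 24 = 0.
Substitute λ = y + (tr M)/3 = y + 3.333333 to remove the quadratic term: y³ + p·y + q = 0 with p = s − (tr M)²/3 = -4.333333 and q = −2(tr M)³/27 + (tr M)·s/3 − det M = -1.407407.
Three real roots ⇒ use the trigonometric (Viète) form: r = 2√(−p/3) = 2.403701, φ = arccos(3q/(p·r)) = arccos(0.405358) = 1.153426 rad.
y_k = r·cos(φ/3 − 2πk/3) for k = 0, 1, 2 gives y = 2.228219, -0.333333, -1.894886.
λ_k = y_k + 3.333333 gives λ = 5.5616, 3.0000, 1.4384 (check: the sum is 10.0000 = tr M).

Hence λ_max = 5.5616 and λ_min = 1.4384.


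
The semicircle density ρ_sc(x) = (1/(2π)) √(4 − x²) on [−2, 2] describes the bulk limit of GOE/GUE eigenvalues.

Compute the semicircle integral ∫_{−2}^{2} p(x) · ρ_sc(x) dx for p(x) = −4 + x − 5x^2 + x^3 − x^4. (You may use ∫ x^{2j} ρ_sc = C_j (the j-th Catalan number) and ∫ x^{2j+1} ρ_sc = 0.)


Write p(x) = Σ a_i x^i, split into monomials and integrate each against ρ_sc separately.
Using ∫ x^{2j} ρ_sc = C_j = (1/(j+1)) C(2j, j) (Catalan numbers) and ∫ x^{2j+1} ρ_sc = 0 (odd monomials vanish by symmetry):
  i = 0 (even): a_0 · C_{0} = -4 · 1 = -4
  i = 1 (odd): ∫ x^1 ρ_sc = 0 (vanishes)
  i = 2 (even): a_2 · C_{1} = -5 · 1 = -5
  i = 3 (odd): ∫ x^3 ρ_sc = 0 (vanishes)
  i = 4 (even): a_4 · C_{2} = -1 · 2 = -2

Summing the contributions: ∫_{−2}^{2} p(x) ρ_sc(x) dx = (-4) + (-5) + (-2) = -11.


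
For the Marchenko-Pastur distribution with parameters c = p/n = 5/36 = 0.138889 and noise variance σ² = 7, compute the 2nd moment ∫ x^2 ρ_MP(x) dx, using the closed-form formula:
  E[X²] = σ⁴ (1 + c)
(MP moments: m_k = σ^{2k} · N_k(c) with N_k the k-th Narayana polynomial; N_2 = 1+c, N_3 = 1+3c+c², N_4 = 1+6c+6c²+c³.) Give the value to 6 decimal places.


E[X²] = σ⁴ (1 + c) (second MP moment). With σ² = 7 (so σ⁴ = 49) and c = 5/36 = 0.138889: E[X²] = 49 · (1 + 0.138889) = 49 · 1.138889.

So E[X^2] = 55.805556.


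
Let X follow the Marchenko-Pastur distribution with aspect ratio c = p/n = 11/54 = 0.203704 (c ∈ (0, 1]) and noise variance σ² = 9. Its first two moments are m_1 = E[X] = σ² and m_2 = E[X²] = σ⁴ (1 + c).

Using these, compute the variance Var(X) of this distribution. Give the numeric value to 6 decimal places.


m_1 = E[X] = σ² = 9, so m_1² = 81.
m_2 = E[X²] = σ⁴ (1 + c) = 81 · (1 + 0.203704) = 81 · 1.203704 = 97.500000.
(Note m_2 − m_1² simplifies to c · σ⁴ = 0.203704 · 81.)

Var(X) = m_2 − m_1² = 97.500000 − 81 = 16.500000.


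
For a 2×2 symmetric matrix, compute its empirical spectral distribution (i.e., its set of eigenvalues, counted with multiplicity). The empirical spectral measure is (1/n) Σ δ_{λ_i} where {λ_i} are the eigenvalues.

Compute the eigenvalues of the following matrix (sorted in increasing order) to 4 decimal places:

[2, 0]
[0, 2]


Since M is real symmetric, both eigenvalues are real; they are the roots of det(λI − M) = λ² − (tr M) λ + det M.
tr M = 2 + 2 = 4.
det M = 2·2 − 0² = 4 − 0 = 4.
Characteristic polynomial: λ² − 4λ + 4 = 0.
Discriminant Δ = (tr M)² − 4·det M = 16 − 16 = 0; √Δ = 0.000000.
λ = (tr M ± √Δ)/2 = (4 ± 0.000000)/2, giving (tr M − √Δ)/2 = 2.0000 and (tr M + √Δ)/2 = 2.0000.

Eigenvalues sorted in increasing order: [2.0000, 2.0000].


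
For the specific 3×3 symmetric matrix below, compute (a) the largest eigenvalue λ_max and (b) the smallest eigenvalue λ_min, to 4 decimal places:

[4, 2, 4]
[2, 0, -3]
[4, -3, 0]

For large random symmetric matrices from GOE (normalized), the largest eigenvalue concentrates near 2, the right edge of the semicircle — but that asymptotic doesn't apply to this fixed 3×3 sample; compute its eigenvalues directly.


Since M is real symmetric, all three eigenvalues are real; they are the roots of det(λI − M) = λ³ − (tr M) λ² + s λ − det M, where s is the sum of the principal 2×2 minors.
tr M = 4 + 0 + 0 = 4.
s = (4·0 − 2²) + (4·0 − 4²) + (0·0 − (-3)²) = -4 + (-16) + (-9) = -29.
det M (expand along row 1) = 4·(-9) − 2·12 + 4·(-6) = -84.
Characteristic polynomial: λ³ − 4λ² − 29λ + 84 = 0.
Substitute λ = y + (tr M)/3 = y + 1.333333 to remove the quadratic term: y³ + p·y + q = 0 with p = s − (tr M)²/3 = -34.333333 and q = −2(tr M)³/27 + (tr M)·s/3 − det M = 40.592593.
Three real roots ⇒ use the trigonometric (Viète) form: r = 2√(−p/3) = 6.765928, φ = arccos(3q/(p·r)) = arccos(-0.524233) = 2.122611 rad.
y_k = r·cos(φ/3 − 2πk/3) for k = 0, 1, 2 gives y = 5.141868, 1.237507, -6.379375.
λ_k = y_k + 1.333333 gives λ = 6.4752, 2.5708, -5.0460 (check: the sum is 4.0000 = tr M).

Hence λ_max = 6.4752 and λ_min = -5.0460.


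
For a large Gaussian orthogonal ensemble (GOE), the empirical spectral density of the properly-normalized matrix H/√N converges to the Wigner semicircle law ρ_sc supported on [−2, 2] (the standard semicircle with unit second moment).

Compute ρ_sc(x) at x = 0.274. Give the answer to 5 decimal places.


ρ_sc(x) = (1/(2π)) √(4 − x²). With x = 0.274:
  4 − x² = 4 − (0.274)² = 4 − 0.075076 = 3.924924.
  √(4 − x²) = 1.981142.
  1/(2π) = 0.159155.
  ρ_sc(0.274) = 0.159155 · 1.981142 = 0.315309.

Rounded to 5 decimal places: ρ_sc(0.274) ≈ 0.31531.


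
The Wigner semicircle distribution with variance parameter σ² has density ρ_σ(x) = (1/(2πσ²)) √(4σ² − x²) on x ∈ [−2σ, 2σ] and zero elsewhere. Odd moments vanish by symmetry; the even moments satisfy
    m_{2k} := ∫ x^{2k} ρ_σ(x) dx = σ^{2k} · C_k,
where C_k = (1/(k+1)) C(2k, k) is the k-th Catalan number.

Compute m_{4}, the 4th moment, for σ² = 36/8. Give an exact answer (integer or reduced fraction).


By the scaled semicircle moment identity, m_{2k} = σ^{2k} · C_k with k = 2.
C_2 = (1/(k+1)) · C(2k, k) = (1/3) · C(4, 2) = (1/3) · 6 = 2.
σ^{2k} = (σ²)^k = (36/8)^2 = 81/4.

Therefore m_{4} = σ^{4} · C_2 = (81/4) · 2 = 81/2.


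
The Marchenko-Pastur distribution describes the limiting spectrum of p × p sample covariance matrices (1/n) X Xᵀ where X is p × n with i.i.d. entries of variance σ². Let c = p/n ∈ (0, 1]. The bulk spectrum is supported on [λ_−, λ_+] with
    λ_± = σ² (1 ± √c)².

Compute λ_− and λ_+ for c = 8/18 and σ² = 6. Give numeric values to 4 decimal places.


c = 8/18 = 0.444444; √c = 0.666667.
λ_− = σ² (1 − √c)² = 6 · (1 − 0.666667)² = 6 · (0.333333)² = 0.666667.
λ_+ = σ² (1 + √c)² = 6 · (1 + 0.666667)² = 6 · (1.666667)² = 16.666667.

Rounded to 4 decimal places: λ_− ≈ 0.6667, λ_+ ≈ 16.6667.


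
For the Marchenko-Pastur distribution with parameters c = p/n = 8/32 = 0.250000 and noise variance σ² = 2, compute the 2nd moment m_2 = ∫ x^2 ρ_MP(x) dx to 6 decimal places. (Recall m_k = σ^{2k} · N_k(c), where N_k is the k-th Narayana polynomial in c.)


E[X²] = σ⁴ (1 + c) (second MP moment). With σ² = 2 (so σ⁴ = 4) and c = 8/32 = 0.250000: E[X²] = 4 · (1 + 0.250000) = 4 · 1.250000.

So E[X^2] = 5.000000.


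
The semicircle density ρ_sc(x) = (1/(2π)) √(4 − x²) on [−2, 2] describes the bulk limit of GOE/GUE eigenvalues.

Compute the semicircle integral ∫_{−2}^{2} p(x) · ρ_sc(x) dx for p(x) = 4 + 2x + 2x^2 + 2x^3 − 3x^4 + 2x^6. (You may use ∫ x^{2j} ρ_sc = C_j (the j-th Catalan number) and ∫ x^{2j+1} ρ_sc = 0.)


Write p(x) = Σ a_i x^i, split into monomials and integrate each against ρ_sc separately.
Using ∫ x^{2j} ρ_sc = C_j = (1/(j+1)) C(2j, j) (Catalan numbers) and ∫ x^{2j+1} ρ_sc = 0 (odd monomials vanish by symmetry):
  i = 0 (even): a_0 · C_{0} = 4 · 1 = 4
  i = 1 (odd): ∫ x^1 ρ_sc = 0 (vanishes)
  i = 2 (even): a_2 · C_{1} = 2 · 1 = 2
  i = 3 (odd): ∫ x^3 ρ_sc = 0 (vanishes)
  i = 4 (even): a_4 · C_{2} = -3 · 2 = -6
  i = 6 (even): a_6 · C_{3} = 2 · 5 = 10

Summing the contributions: ∫_{−2}^{2} p(x) ρ_sc(x) dx = 4 + 2 + (-6) + 10 = 10.


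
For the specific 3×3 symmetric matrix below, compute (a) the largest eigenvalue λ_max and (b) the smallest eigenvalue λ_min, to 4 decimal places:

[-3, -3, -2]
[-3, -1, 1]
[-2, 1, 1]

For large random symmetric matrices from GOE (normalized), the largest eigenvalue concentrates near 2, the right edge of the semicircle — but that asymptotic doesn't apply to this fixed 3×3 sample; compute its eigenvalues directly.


Since M is real symmetric, all three eigenvalues are real; they are the roots of det(λI − M) = λ³ − (tr M) λ² + s λ − det M, where s is the sum of the principal 2×2 minors.
tr M = -3 + (-1) + 1 = -3.
s = ((-3)·(-1) − (-3)²) + ((-3)·1 − (-2)²) + ((-1)·1 − 1²) = -6 + (-7) + (-2) = -15.
det M (expand along row 1) = (-3)·(-2) − (-3)·(-1) + (-2)·(-5) = 13.
Characteristic polynomial: λ³ + 3λ² − 15λ − 13 = 0.
Substitute λ = y + (tr M)/3 = y − 1.000000 to remove the quadratic term: y³ + p·y + q = 0 with p = s − (tr M)²/3 = -18.000000 and q = −2(tr M)³/27 + (tr M)·s/3 − det M = 4.000000.
Three real roots ⇒ use the trigonometric (Viète) form: r = 2√(−p/3) = 4.898979, φ = arccos(3q/(p·r)) = arccos(-0.136083) = 1.707303 rad.
y_k = r·cos(φ/3 − 2πk/3) for k = 0, 1, 2 gives y = 4.126831, 0.222837, -4.349668.
λ_k = y_k − 1.000000 gives λ = 3.1268, -0.7772, -5.3497 (check: the sum is -3.0000 = tr M).

Hence λ_max = 3.1268 and λ_min = -5.3497.


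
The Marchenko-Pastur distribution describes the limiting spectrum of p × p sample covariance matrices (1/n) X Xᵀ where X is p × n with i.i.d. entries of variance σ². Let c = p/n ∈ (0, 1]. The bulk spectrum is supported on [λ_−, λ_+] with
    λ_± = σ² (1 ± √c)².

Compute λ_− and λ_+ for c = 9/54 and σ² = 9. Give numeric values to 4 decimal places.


c = 9/54 = 0.166667; √c = 0.408248.
λ_− = σ² (1 − √c)² = 9 · (1 − 0.408248)² = 9 · (0.591752)² = 3.151531.
λ_+ = σ² (1 + √c)² = 9 · (1 + 0.408248)² = 9 · (1.408248)² = 17.848469.

Rounded to 4 decimal places: λ_− ≈ 3.1515, λ_+ ≈ 17.8485.


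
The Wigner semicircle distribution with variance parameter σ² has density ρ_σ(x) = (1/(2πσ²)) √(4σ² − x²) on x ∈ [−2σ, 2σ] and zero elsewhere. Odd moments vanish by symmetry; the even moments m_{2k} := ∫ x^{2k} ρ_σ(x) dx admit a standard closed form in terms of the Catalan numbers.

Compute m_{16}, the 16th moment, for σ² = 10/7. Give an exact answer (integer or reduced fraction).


By the scaled semicircle moment identity, m_{2k} = σ^{2k} · C_k with k = 8.
C_8 = (1/(k+1)) · C(2k, k) = (1/9) · C(16, 8) = (1/9) · 12870 = 1430.
σ^{2k} = (σ²)^k = (10/7)^8 = 100000000/5764801.

Therefore m_{16} = σ^{16} · C_8 = (100000000/5764801) · 1430 = 143000000000/5764801.


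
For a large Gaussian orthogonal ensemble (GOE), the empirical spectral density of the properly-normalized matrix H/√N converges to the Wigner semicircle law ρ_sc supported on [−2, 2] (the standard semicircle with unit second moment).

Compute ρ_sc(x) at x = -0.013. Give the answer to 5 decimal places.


ρ_sc(x) = (1/(2π)) √(4 − x²). With x = -0.013:
  4 − x² = 4 − (-0.013)² = 4 − 0.000169 = 3.999831.
  √(4 − x²) = 1.999958.
  1/(2π) = 0.159155.
  ρ_sc(-0.013) = 0.159155 · 1.999958 = 0.318303.

Rounded to 5 decimal places: ρ_sc(-0.013) ≈ 0.31830.


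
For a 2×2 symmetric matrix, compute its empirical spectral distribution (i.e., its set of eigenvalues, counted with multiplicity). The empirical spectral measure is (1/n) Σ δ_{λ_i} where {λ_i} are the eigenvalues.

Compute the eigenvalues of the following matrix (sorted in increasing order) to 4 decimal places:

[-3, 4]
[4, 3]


Since M is real symmetric, both eigenvalues are real; they are the roots of det(λI − M) = λ² − (tr M) λ + det M.
tr M = -3 + 3 = 0.
det M = (-3)·3 − 4² = -9 − 16 = -25.
Characteristic polynomial: λ² − 25 = 0.
Discriminant Δ = (tr M)² − 4·det M = 0 − (-100) = 100; √Δ = 10.000000.
λ = (tr M ± √Δ)/2 = (0 ± 10.000000)/2, giving (tr M − √Δ)/2 = -5.0000 and (tr M + √Δ)/2 = 5.0000.

Eigenvalues sorted in increasing order: [-5.0000, 5.0000].


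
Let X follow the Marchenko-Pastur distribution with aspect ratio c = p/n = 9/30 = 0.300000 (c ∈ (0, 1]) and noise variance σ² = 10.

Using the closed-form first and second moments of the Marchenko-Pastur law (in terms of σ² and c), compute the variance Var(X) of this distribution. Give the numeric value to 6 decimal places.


Recall the MP moments m_1 = E[X] = σ² and m_2 = E[X²] = σ⁴ (1 + c).
m_1 = E[X] = σ² = 10, so m_1² = 100.
m_2 = E[X²] = σ⁴ (1 + c) = 100 · (1 + 0.300000) = 100 · 1.300000 = 130.000000.
(Note m_2 − m_1² simplifies to c · σ⁴ = 0.300000 · 100.)

Var(X) = m_2 − m_1² = 130.000000 − 100 = 30.000000.


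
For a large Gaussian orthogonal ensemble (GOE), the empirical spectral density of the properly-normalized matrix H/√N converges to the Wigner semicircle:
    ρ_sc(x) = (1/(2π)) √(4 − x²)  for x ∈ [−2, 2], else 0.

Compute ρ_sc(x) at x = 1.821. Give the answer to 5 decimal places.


ρ_sc(x) = (1/(2π)) √(4 − x²). With x = 1.821:
  4 − x² = 4 − (1.821)² = 4 − 3.316041 = 0.683959.
  √(4 − x²) = 0.827018.
  1/(2π) = 0.159155.
  ρ_sc(1.821) = 0.159155 · 0.827018 = 0.131624.

Rounded to 5 decimal places: ρ_sc(1.821) ≈ 0.13162.


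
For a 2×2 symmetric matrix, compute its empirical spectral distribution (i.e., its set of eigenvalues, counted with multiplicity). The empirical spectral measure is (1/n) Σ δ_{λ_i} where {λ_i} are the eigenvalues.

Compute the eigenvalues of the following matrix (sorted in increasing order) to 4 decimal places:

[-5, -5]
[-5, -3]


Since M is real symmetric, both eigenvalues are real; they are the roots of det(λI − M) = λ² − (tr M) λ + det M.
tr M = -5 + (-3) = -8.
det M = (-5)·(-3) − (-5)² = 15 − 25 = -10.
Characteristic polynomial: λ² + 8λ − 10 = 0.
Discriminant Δ = (tr M)² − 4·det M = 64 − (-40) = 104; √Δ = 10.198039.
λ = (tr M ± √Δ)/2 = (-8 ± 10.198039)/2, giving (tr M − √Δ)/2 = -9.0990 and (tr M + √Δ)/2 = 1.0990.

Eigenvalues sorted in increasing order: [-9.0990, 1.0990].


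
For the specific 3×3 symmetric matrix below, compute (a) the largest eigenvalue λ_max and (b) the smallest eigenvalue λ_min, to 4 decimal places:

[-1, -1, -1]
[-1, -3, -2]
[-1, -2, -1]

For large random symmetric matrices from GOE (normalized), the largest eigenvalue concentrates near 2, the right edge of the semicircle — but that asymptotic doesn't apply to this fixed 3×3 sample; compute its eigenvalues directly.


Since M is real symmetric, all three eigenvalues are real; they are the roots of det(λI − M) = λ³ − (tr M) λ² + s λ − det M, where s is the sum of the principal 2×2 minors.
tr M = -1 + (-3) + (-1) = -5.
s = ((-1)·(-3) − (-1)²) + ((-1)·(-1) − (-1)²) + ((-3)·(-1) − (-2)²) = 2 + 0 + (-1) = 1.
det M (expand along row 1) = (-1)·(-1) − (-1)·(-1) + (-1)·(-1) = 1.
Characteristic polynomial: λ³ + 5λ² + λ − 1 = 0.
Substitute λ = y + (tr M)/3 = y − 1.666667 to remove the quadratic term: y³ + p·y + q = 0 with p = s − (tr M)²/3 = -7.333333 and q = −2(tr M)³/27 + (tr M)·s/3 − det M = 6.592593.
Three real roots ⇒ use the trigonometric (Viète) form: r = 2√(−p/3) = 3.126944, φ = arccos(3q/(p·r)) = arccos(-0.862494) = 2.610973 rad.
y_k = r·cos(φ/3 − 2πk/3) for k = 0, 1, 2 gives y = 2.015561, 1.062599, -3.078159.
λ_k = y_k − 1.666667 gives λ = 0.3489, -0.6041, -4.7448 (check: the sum is -5.0000 = tr M).

Hence λ_max = 0.3489 and λ_min = -4.7448.


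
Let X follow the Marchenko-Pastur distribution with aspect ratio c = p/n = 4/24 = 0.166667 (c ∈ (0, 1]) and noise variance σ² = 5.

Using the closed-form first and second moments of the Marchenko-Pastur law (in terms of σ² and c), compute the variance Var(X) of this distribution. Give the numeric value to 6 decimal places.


Recall the MP moments m_1 = E[X] = σ² and m_2 = E[X²] = σ⁴ (1 + c).
m_1 = E[X] = σ² = 5, so m_1² = 25.
m_2 = E[X²] = σ⁴ (1 + c) = 25 · (1 + 0.166667) = 25 · 1.166667 = 29.166667.
(Note m_2 − m_1² simplifies to c · σ⁴ = 0.166667 · 25.)

Var(X) = m_2 − m_1² = 29.166667 − 25 = 4.166667.


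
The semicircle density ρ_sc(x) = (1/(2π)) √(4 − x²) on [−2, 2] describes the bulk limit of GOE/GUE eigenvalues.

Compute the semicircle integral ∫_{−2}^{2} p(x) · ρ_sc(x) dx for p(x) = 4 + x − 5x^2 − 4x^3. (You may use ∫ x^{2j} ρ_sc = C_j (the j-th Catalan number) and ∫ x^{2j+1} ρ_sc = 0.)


Write p(x) = Σ a_i x^i, split into monomials and integrate each against ρ_sc separately.
Using ∫ x^{2j} ρ_sc = C_j = (1/(j+1)) C(2j, j) (Catalan numbers) and ∫ x^{2j+1} ρ_sc = 0 (odd monomials vanish by symmetry):
  i = 0 (even): a_0 · C_{0} = 4 · 1 = 4
  i = 1 (odd): ∫ x^1 ρ_sc = 0 (vanishes)
  i = 2 (even): a_2 · C_{1} = -5 · 1 = -5
  i = 3 (odd): ∫ x^3 ρ_sc = 0 (vanishes)

Summing the contributions: ∫_{−2}^{2} p(x) ρ_sc(x) dx = 4 + (-5) = -1.


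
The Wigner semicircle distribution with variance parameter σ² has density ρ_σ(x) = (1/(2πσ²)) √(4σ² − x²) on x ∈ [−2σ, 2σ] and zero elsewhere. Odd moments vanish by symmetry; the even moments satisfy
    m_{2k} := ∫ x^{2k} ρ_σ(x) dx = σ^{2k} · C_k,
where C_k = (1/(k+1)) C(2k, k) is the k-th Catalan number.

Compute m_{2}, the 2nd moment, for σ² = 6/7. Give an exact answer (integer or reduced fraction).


By the scaled semicircle moment identity, m_{2k} = σ^{2k} · C_k with k = 1.
C_1 = (1/(k+1)) · C(2k, k) = (1/2) · C(2, 1) = (1/2) · 2 = 1.
σ^{2k} = (σ²)^k = (6/7)^1 = 6/7.

Therefore m_{2} = σ^{2} · C_1 = (6/7) · 1 = 6/7.


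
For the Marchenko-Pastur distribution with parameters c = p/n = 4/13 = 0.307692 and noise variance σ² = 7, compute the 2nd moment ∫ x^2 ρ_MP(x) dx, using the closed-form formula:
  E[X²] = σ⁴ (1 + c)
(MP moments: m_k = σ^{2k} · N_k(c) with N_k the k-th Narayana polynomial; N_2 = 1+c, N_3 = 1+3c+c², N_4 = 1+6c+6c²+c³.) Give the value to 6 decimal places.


E[X²] = σ⁴ (1 + c) (second MP moment). With σ² = 7 (so σ⁴ = 49) and c = 4/13 = 0.307692: E[X²] = 49 · (1 + 0.307692) = 49 · 1.307692.

So E[X^2] = 64.076923.


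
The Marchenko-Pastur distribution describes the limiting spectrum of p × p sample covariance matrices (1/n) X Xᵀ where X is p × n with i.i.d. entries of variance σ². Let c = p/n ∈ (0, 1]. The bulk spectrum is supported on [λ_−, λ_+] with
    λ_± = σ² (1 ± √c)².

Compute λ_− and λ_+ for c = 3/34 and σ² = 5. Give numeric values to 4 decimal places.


c = 3/34 = 0.088235; √c = 0.297044.
λ_− = σ² (1 − √c)² = 5 · (1 − 0.297044)² = 5 · (0.702956)² = 2.470734.
λ_+ = σ² (1 + √c)² = 5 · (1 + 0.297044)² = 5 · (1.297044)² = 8.411619.

Rounded to 4 decimal places: λ_− ≈ 2.4707, λ_+ ≈ 8.4116.


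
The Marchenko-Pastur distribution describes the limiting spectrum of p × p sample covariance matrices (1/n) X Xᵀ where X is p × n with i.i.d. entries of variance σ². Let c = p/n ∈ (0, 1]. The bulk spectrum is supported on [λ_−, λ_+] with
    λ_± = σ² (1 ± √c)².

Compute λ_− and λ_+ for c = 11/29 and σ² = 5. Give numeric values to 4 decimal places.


c = 11/29 = 0.379310; √c = 0.615882.
λ_− = σ² (1 − √c)² = 5 · (1 − 0.615882)² = 5 · (0.384118)² = 0.737734.
λ_+ = σ² (1 + √c)² = 5 · (1 + 0.615882)² = 5 · (1.615882)² = 13.055369.

Rounded to 4 decimal places: λ_− ≈ 0.7377, λ_+ ≈ 13.0554.


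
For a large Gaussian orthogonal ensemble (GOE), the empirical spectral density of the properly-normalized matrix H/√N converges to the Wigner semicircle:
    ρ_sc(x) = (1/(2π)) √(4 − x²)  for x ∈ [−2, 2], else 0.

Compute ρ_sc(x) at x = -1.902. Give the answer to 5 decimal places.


ρ_sc(x) = (1/(2π)) √(4 − x²). With x = -1.902:
  4 − x² = 4 − (-1.902)² = 4 − 3.617604 = 0.382396.
  √(4 − x²) = 0.618382.
  1/(2π) = 0.159155.
  ρ_sc(-1.902) = 0.159155 · 0.618382 = 0.098419.

Rounded to 5 decimal places: ρ_sc(-1.902) ≈ 0.09842.


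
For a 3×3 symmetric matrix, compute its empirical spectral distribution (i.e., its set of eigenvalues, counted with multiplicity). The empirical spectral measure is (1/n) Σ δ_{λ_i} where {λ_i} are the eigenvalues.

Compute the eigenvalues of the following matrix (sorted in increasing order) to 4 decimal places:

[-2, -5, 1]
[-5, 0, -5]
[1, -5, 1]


Since M is real symmetric, all three eigenvalues are real; they are the roots of det(λI − M) = λ³ − (tr M) λ² + s λ − det M, where s is the sum of the principal 2×2 minors.
tr M = -2 + 0 + 1 = -1.
s = ((-2)·0 − (-5)²) + ((-2)·1 − 1²) + (0·1 − (-5)²) = -25 + (-3) + (-25) = -53.
det M (expand along row 1) = (-2)·(-25) − (-5)·0 + 1·25 = 75.
Characteristic polynomial: λ³ + λ² − 53λ − 75 = 0.
Substitute λ = y + (tr M)/3 = y − 0.333333 to remove the quadratic term: y³ + p·y + q = 0 with p = s − (tr M)²/3 = -53.333333 and q = −2(tr M)³/27 + (tr M)·s/3 − det M = -57.259259.
Three real roots ⇒ use the trigonometric (Viète) form: r = 2√(−p/3) = 8.432740, φ = arccos(3q/(p·r)) = arccos(0.381944) = 1.178898 rad.
y_k = r·cos(φ/3 − 2πk/3) for k = 0, 1, 2 gives y = 7.789975, -1.098463, -6.691512.
λ_k = y_k − 0.333333 gives λ = 7.4566, -1.4318, -7.0248 (check: the sum is -1.0000 = tr M).

Eigenvalues sorted in increasing order: [-7.0248, -1.4318, 7.4566].


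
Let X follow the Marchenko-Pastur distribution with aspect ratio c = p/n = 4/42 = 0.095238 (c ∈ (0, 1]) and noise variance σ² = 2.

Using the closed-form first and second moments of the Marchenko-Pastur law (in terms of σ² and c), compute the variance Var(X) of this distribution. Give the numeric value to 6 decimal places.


Recall the MP moments m_1 = E[X] = σ² and m_2 = E[X²] = σ⁴ (1 + c).
m_1 = E[X] = σ² = 2, so m_1² = 4.
m_2 = E[X²] = σ⁴ (1 + c) = 4 · (1 + 0.095238) = 4 · 1.095238 = 4.380952.
(Note m_2 − m_1² simplifies to c · σ⁴ = 0.095238 · 4.)

Var(X) = m_2 − m_1² = 4.380952 − 4 = 0.380952.


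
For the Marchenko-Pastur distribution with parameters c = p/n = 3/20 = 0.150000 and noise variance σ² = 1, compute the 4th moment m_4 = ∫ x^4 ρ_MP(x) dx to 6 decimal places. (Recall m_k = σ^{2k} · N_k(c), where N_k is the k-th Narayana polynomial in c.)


E[X⁴] = σ⁸ (1 + 6c + 6c² + c³) (fourth MP moment). With σ² = 1 (so σ⁸ = 1) and c = 3/20 = 0.150000: E[X⁴] = 1 · (1 + 6·0.150000 + 6·(0.150000)² + (0.150000)³) = 1 · 2.038375.

So E[X^4] = 2.038375.


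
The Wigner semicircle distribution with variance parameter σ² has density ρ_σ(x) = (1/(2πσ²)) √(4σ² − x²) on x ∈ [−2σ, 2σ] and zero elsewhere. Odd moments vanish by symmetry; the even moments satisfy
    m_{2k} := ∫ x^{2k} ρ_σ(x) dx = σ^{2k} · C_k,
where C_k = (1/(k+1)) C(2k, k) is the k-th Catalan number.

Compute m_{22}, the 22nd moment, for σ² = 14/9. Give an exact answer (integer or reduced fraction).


By the scaled semicircle moment identity, m_{2k} = σ^{2k} · C_k with k = 11.
C_11 = (1/(k+1)) · C(2k, k) = (1/12) · C(22, 11) = (1/12) · 705432 = 58786.
σ^{2k} = (σ²)^k = (14/9)^11 = 4049565169664/31381059609.

Therefore m_{22} = σ^{22} · C_11 = (4049565169664/31381059609) · 58786 = 238057738063867904/31381059609.


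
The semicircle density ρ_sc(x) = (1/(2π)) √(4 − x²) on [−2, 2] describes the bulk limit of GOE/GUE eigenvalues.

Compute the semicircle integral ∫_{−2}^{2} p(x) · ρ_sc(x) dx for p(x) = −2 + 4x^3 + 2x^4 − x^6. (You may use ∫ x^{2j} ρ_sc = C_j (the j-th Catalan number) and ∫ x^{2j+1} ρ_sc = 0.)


Write p(x) = Σ a_i x^i, split into monomials and integrate each against ρ_sc separately.
Using ∫ x^{2j} ρ_sc = C_j = (1/(j+1)) C(2j, j) (Catalan numbers) and ∫ x^{2j+1} ρ_sc = 0 (odd monomials vanish by symmetry):
  i = 0 (even): a_0 · C_{0} = -2 · 1 = -2
  i = 3 (odd): ∫ x^3 ρ_sc = 0 (vanishes)
  i = 4 (even): a_4 · C_{2} = 2 · 2 = 4
  i = 6 (even): a_6 · C_{3} = -1 · 5 = -5

Summing the contributions: ∫_{−2}^{2} p(x) ρ_sc(x) dx = (-2) + 4 + (-5) = -3.


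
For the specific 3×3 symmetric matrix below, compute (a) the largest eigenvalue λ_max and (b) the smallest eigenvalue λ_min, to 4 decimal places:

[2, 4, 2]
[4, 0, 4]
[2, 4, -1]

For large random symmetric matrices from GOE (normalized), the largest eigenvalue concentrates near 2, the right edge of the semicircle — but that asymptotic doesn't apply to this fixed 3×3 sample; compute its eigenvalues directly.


Since M is real symmetric, all three eigenvalues are real; they are the roots of det(λI − M) = λ³ − (tr M) λ² + s λ − det M, where s is the sum of the principal 2×2 minors.
tr M = 2 + 0 + (-1) = 1.
s = (2·0 − 4²) + (2·(-1) − 2²) + (0·(-1) − 4²) = -16 + (-6) + (-16) = -38.
det M (expand along row 1) = 2·(-16) − 4·(-12) + 2·16 = 48.
Characteristic polynomial: λ³ − λ² − 38λ − 48 = 0.
Substitute λ = y + (tr M)/3 = y + 0.333333 to remove the quadratic term: y³ + p·y + q = 0 with p = s − (tr M)²/3 = -38.333333 and q = −2(tr M)³/27 + (tr M)·s/3 − det M = -60.740741.
Three real roots ⇒ use the trigonometric (Viète) form: r = 2√(−p/3) = 7.149204, φ = arccos(3q/(p·r)) = arccos(0.664916) = 0.843414 rad.
y_k = r·cos(φ/3 − 2πk/3) for k = 0, 1, 2 gives y = 6.868528, -1.716467, -5.152061.
λ_k = y_k + 0.333333 gives λ = 7.2019, -1.3831, -4.8187 (check: the sum is 1.0000 = tr M).

Hence λ_max = 7.2019 and λ_min = -4.8187.


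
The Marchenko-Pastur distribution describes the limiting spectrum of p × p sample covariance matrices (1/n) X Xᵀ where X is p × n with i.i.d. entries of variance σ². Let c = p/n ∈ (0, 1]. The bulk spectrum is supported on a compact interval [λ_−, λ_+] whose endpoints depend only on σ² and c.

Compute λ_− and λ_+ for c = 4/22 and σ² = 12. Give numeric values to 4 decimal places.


c = 4/22 = 0.181818; √c = 0.426401.
λ_− = σ² (1 − √c)² = 12 · (1 − 0.426401)² = 12 · (0.573599)² = 3.948184.
λ_+ = σ² (1 + √c)² = 12 · (1 + 0.426401)² = 12 · (1.426401)² = 24.415453.

Rounded to 4 decimal places: λ_− ≈ 3.9482, λ_+ ≈ 24.4155.


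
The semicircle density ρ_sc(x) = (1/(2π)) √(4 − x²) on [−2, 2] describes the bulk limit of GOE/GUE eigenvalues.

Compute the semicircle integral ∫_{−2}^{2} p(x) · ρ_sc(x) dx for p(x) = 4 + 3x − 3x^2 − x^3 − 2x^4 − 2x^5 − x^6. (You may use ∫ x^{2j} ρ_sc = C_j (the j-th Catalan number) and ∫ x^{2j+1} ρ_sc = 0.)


Write p(x) = Σ a_i x^i, split into monomials and integrate each against ρ_sc separately.
Using ∫ x^{2j} ρ_sc = C_j = (1/(j+1)) C(2j, j) (Catalan numbers) and ∫ x^{2j+1} ρ_sc = 0 (odd monomials vanish by symmetry):
  i = 0 (even): a_0 · C_{0} = 4 · 1 = 4
  i = 1 (odd): ∫ x^1 ρ_sc = 0 (vanishes)
  i = 2 (even): a_2 · C_{1} = -3 · 1 = -3
  i = 3 (odd): ∫ x^3 ρ_sc = 0 (vanishes)
  i = 4 (even): a_4 · C_{2} = -2 · 2 = -4
  i = 5 (odd): ∫ x^5 ρ_sc = 0 (vanishes)
  i = 6 (even): a_6 · C_{3} = -1 · 5 = -5

Summing the contributions: ∫_{−2}^{2} p(x) ρ_sc(x) dx = 4 + (-3) + (-4) + (-5) = -8.


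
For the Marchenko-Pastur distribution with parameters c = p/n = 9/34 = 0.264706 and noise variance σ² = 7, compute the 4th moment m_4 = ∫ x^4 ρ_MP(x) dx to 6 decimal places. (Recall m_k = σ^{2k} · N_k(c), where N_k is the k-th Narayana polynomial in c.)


E[X⁴] = σ⁸ (1 + 6c + 6c² + c³) (fourth MP moment). With σ² = 7 (so σ⁸ = 2401) and c = 9/34 = 0.264706: E[X⁴] = 2401 · (1 + 6·0.264706 + 6·(0.264706)² + (0.264706)³) = 2401 · 3.027198.

So E[X^4] = 7268.302997.


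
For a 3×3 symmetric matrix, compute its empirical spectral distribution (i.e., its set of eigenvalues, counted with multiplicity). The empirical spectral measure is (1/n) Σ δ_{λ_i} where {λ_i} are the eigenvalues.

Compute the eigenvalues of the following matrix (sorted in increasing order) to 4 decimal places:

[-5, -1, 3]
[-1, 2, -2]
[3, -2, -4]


Since M is real symmetric, all three eigenvalues are real; they are the roots of det(λI − M) = λ³ − (tr M) λ² + s λ − det M, where s is the sum of the principal 2×2 minors.
tr M = -5 + 2 + (-4) = -7.
s = ((-5)·2 − (-1)²) + ((-5)·(-4) − 3²) + (2·(-4) − (-2)²) = -11 + 11 + (-12) = -12.
det M (expand along row 1) = (-5)·(-12) − (-1)·10 + 3·(-4) = 58.
Characteristic polynomial: λ³ + 7λ² − 12λ − 58 = 0.
Substitute λ = y + (tr M)/3 = y − 2.333333 to remove the quadratic term: y³ + p·y + q = 0 with p = s − (tr M)²/3 = -28.333333 and q = −2(tr M)³/27 + (tr M)·s/3 − det M = -4.592593.
Three real roots ⇒ use the trigonometric (Viète) form: r = 2√(−p/3) = 6.146363, φ = arccos(3q/(p·r)) = arccos(0.079116) = 1.491598 rad.
y_k = r·cos(φ/3 − 2πk/3) for k = 0, 1, 2 gives y = 5.402173, -0.162242, -5.239931.
λ_k = y_k − 2.333333 gives λ = 3.0688, -2.4956, -7.5733 (check: the sum is -7.0000 = tr M).

Eigenvalues sorted in increasing order: [-7.5733, -2.4956, 3.0688].


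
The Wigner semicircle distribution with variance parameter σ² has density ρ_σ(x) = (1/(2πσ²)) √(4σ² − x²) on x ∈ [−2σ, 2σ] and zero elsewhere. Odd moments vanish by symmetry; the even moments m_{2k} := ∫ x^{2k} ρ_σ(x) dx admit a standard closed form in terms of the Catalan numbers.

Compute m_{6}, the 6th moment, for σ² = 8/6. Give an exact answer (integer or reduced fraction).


By the scaled semicircle moment identity, m_{2k} = σ^{2k} · C_k with k = 3.
C_3 = (1/(k+1)) · C(2k, k) = (1/4) · C(6, 3) = (1/4) · 20 = 5.
σ^{2k} = (σ²)^k = (8/6)^3 = 64/27.

Therefore m_{6} = σ^{6} · C_3 = (64/27) · 5 = 320/27.


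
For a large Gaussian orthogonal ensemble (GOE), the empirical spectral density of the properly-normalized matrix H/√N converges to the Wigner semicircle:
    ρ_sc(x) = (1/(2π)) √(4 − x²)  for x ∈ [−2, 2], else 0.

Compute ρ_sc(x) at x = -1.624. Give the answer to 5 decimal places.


ρ_sc(x) = (1/(2π)) √(4 − x²). With x = -1.624:
  4 − x² = 4 − (-1.624)² = 4 − 2.637376 = 1.362624.
  √(4 − x²) = 1.167315.
  1/(2π) = 0.159155.
  ρ_sc(-1.624) = 0.159155 · 1.167315 = 0.185784.

Rounded to 5 decimal places: ρ_sc(-1.624) ≈ 0.18578.
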